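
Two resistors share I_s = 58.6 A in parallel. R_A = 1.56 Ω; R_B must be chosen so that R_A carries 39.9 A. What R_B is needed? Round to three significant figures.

R_B ≈ 3.33 Ω

Two-branch current divider: I_A = I_s · R_B/(R_A + R_B).
With f = 0.6809, R_B = R_A · f/(1−f) = 1.56 × 2.134 = 3.329 Ω.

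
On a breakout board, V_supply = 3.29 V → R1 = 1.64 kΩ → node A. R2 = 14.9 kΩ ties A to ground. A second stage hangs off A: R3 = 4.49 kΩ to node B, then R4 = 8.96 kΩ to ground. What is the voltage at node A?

Node A sees R2 in parallel with the series input of stage 2, R3 + R4 = 13.45 kΩ.
Effective lower resistance at A: R2 ‖ 13.45 = 7.069 kΩ.
First divider: V_A = V_supply · 7.069/(1.64 + 7.069) = 2.670 V.

V_A ≈ 2.67 V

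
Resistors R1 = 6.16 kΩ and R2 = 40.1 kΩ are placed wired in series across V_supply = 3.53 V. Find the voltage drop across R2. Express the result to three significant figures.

Total series resistance ΣR = 6.16 + 40.1 = 46.26 kΩ.
V = V_supply · R/ΣR = 3.53 × 0.8668 = 3.060 V.

V ≈ 3.06 V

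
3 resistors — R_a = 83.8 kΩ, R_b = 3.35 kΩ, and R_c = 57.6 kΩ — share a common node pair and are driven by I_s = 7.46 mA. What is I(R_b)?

I ≈ 6.79 mA

Conductances: ΣG = 1/83.8 + 1/3.35 + 1/57.6 = 0.3278 (1/kΩ).
By the current-divider rule, I = I_s · G_k/ΣG = 7.46 × 0.9106 = 6.793 mA.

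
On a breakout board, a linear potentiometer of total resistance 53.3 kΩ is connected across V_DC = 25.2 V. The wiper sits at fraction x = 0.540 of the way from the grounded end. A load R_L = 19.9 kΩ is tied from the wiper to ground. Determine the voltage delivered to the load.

Split the track: R_lower = x·R_p = 28.78 kΩ, R_upper = (1−x)·R_p = 24.52 kΩ.
(x·R_p) ‖ R_L = 11.77 kΩ.
Loaded-divider output: V_out = 25.2 × 0.3243 = 8.171 V.

V_out ≈ 8.17 V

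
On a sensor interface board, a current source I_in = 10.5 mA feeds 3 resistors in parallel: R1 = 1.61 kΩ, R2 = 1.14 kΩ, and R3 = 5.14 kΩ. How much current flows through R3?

Total conductance ΣG = 1/1.61 + 1/1.14 + 1/5.14 = 1.693 (units of 1/kΩ).
By the current-divider rule, I = I_in · G_k/ΣG = 10.5 × 0.1149 = 1.207 mA.

I ≈ 1.21 mA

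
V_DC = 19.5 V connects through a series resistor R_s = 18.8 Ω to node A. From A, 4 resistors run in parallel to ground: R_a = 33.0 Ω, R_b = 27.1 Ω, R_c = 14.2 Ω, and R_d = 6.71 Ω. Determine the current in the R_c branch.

I ≈ 0.215 A

Combine the parallel branches: R_p = (1/33.0 + 1/27.1 + 1/14.2 + 1/6.71)⁻¹ = 3.488 Ω.
V_A by voltage divider: V_A = 19.5 × 3.488/(18.8 + 3.488) = 3.052 V.
Branch current I = V_A/R_c = 3.052/14.2 = 0.2149 A.
(Equivalently: I_total = 0.8749 A, then current-divider fraction G_k/ΣG = 0.2457.)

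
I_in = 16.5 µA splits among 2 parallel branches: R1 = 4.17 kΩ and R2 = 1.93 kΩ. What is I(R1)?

I ≈ 5.22 µA

For two parallel branches, I_k = I_in · (other R)/(sum of R).
I(R1) = 16.5 × 1.93/(4.17 + 1.93) = 16.5 × 0.3164 = 5.220 µA.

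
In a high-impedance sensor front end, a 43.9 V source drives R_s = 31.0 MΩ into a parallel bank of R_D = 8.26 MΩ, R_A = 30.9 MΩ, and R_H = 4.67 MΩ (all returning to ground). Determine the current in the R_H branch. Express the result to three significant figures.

Parallel bank: R_p = 1/(1/8.26 + 1/30.9 + 1/4.67) = 2.721 MΩ.
Node voltage V_A = V_s · R_p/(R_s + R_p) = 43.9 × 0.08068 = 3.542 V.
I(R_H) = V_A / R_H = 3.542/4.67 = 0.7584 µA.

I ≈ 0.758 µA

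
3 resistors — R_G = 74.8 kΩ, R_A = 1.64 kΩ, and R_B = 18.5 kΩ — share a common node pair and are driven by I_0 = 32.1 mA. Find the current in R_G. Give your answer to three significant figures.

ΣG = 1/74.8 + 1/1.64 + 1/18.5 = 0.6772.
Current divider: I(R_G) = I_0 · G_k/ΣG = 32.1 × (0.01337/0.6772) = 32.1 × 0.01974 = 0.6337 mA.

I ≈ 0.634 mA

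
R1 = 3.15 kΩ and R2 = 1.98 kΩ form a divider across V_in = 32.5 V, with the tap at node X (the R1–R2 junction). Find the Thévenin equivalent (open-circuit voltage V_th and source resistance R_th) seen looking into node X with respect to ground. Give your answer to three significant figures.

V_th is the unloaded tap voltage: V_in · R2/(R1+R2) = 32.5 × 0.3860 = 12.54 V.
Zeroing V_in shorts the top of R1 to ground, so R_th = R1 ‖ R2 = 1.216 kΩ.

V_th ≈ 12.5 V, R_th ≈ 1.22 kΩ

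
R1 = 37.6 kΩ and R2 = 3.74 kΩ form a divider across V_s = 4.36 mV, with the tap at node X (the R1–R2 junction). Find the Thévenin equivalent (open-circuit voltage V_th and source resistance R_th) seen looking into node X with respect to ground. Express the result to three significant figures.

V_th is the unloaded tap voltage: V_s · R2/(R1+R2) = 4.36 × 0.09047 = 0.3944 mV.
Looking into X with the source shorted: R_th = R1·R2/(R1+R2) = 37.60 × 3.74/41.34 = 3.402 kΩ.

V_th ≈ 0.394 mV, R_th ≈ 3.40 kΩ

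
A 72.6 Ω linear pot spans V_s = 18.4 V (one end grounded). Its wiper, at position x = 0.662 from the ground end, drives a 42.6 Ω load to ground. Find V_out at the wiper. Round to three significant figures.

V_out ≈ 8.82 V

Lower segment x·R_p = 48.06 Ω; upper segment (1−x)·R_p = 24.54 Ω.
Lower segment in parallel with the load: 48.06 ‖ 42.6 = 22.58 Ω.
Then V_out = V_s · 22.58/(24.54 + 22.58) = 8.818 V.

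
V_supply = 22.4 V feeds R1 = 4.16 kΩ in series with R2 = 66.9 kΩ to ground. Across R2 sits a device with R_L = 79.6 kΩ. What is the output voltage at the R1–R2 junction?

R2 ‖ R_L = (66.9 × 79.6)/(66.9 + 79.6) = 36.35 kΩ.
Voltage divider with the loaded lower leg: V_out = 22.4 × 36.35/(4.16 + 36.35) = 22.4 × 0.8973 = 20.10 V.
(Unloaded it would be 21.1 V; the load pulls it down.)

V_out ≈ 20.1 V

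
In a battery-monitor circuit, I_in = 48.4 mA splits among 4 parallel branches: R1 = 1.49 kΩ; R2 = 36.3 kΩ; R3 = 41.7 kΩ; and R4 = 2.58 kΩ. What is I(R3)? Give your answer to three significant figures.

I ≈ 1.05 mA

ΣG = 1/1.49 + 1/36.3 + 1/41.7 + 1/2.58 = 1.110.
R3 takes the fraction G_k/ΣG = 0.02398/1.110 = 0.02160, so I = 48.4 × 0.02160 = 1.045 mA.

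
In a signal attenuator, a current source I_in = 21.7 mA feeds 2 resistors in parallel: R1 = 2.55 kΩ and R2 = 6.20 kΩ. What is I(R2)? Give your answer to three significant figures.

Two-branch current divider: I_k = I_in · R_other/(R_1 + R_2).
So I = 21.7 × 2.55/8.750 = 6.324 mA.

I ≈ 6.32 mA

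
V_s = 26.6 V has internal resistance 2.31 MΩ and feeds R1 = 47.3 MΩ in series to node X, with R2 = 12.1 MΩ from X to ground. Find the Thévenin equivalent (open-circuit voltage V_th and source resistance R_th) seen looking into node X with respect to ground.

R1' = 2.31 + 47.3 = 49.61 MΩ (source resistance + R1).
V_th is the unloaded tap voltage: V_s · R2/(R1'+R2) = 26.6 × 0.1961 = 5.216 V.
Looking into X with the source shorted: R_th = R1'·R2/(R1'+R2) = 49.61 × 12.1/61.71 = 9.727 MΩ.

V_th ≈ 5.22 V, R_th ≈ 9.73 MΩ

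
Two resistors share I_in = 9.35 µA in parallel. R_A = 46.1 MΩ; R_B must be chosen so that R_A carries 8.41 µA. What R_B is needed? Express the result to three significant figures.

In a two-way split, I_A/I_in = R_B/(R_A + R_B).
With f = 0.8995, R_B = R_A · f/(1−f) = 46.1 × 8.947 = 412.4 MΩ.

R_B ≈ 412 MΩ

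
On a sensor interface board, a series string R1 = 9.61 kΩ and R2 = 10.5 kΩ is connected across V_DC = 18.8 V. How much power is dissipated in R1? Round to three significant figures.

P ≈ 8.40 mW

Series current I = V_DC/ΣR = 18.8/20.11 = 0.9349 mA.
V(R1) = I·R = 8.984 V; P = V·I = 8.984 × 0.9349 = 8.399 mW.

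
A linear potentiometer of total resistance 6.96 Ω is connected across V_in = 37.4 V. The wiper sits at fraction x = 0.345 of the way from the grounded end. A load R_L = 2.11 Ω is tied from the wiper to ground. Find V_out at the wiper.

Split the track: R_lower = x·R_p = 2.401 Ω, R_upper = (1−x)·R_p = 4.559 Ω.
(x·R_p) ‖ R_L = 1.123 Ω.
Loaded-divider output: V_out = 37.4 × 0.1977 = 7.393 V.
(Unloaded: V_out = x·V_in = 12.9 V.)

V_out ≈ 7.39 V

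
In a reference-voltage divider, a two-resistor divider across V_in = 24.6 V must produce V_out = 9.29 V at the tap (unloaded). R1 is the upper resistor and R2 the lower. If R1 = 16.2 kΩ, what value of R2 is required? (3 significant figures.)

R2 ≈ 9.83 kΩ

V_out/V_in = R2/(R1+R2) = 0.3776.
R2 = R1 · 0.3776/(1 − 0.3776) = 9.830 kΩ.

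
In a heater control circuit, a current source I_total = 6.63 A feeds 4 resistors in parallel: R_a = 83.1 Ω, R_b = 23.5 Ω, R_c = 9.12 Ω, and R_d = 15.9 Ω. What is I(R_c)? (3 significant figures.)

I ≈ 3.20 A

Conductances: ΣG = 1/83.1 + 1/23.5 + 1/9.12 + 1/15.9 = 0.2271 (1/Ω).
By the current-divider rule, I = I_total · G_k/ΣG = 6.63 × 0.4828 = 3.201 A.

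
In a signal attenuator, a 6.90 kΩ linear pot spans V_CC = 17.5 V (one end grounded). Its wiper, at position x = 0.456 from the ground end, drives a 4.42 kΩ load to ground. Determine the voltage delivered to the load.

Split the track: R_lower = x·R_p = 3.146 kΩ, R_upper = (1−x)·R_p = 3.754 kΩ.
Lower segment in parallel with the load: 3.146 ‖ 4.42 = 1.838 kΩ.
Then V_out = V_CC · 1.838/(3.754 + 1.838) = 5.752 V.
(Unloaded: V_out = x·V_CC = 7.98 V.)

V_out ≈ 5.75 V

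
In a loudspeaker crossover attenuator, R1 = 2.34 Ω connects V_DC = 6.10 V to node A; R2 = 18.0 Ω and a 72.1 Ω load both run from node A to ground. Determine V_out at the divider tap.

V_out ≈ 5.25 V

First combine the lower leg with the load: R2 ‖ R_L = 14.40 Ω.
Voltage divider with the loaded lower leg: V_out = 6.10 × 14.40/(2.34 + 14.40) = 6.10 × 0.8602 = 5.248 V.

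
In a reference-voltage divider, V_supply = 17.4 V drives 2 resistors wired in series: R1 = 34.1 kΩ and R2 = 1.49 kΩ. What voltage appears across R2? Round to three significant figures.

V ≈ 0.728 V

Total series resistance ΣR = 34.1 + 1.49 = 35.59 kΩ.
V = V_supply · R/ΣR = 17.4 × 0.04187 = 0.7285 V.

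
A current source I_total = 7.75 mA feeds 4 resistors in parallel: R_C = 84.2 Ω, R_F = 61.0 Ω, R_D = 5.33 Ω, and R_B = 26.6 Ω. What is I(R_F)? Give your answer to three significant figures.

Conductances: ΣG = 1/84.2 + 1/61.0 + 1/5.33 + 1/26.6 = 0.2535 (1/Ω).
Current divider: I(R_F) = I_total · G_k/ΣG = 7.75 × (0.01639/0.2535) = 7.75 × 0.06467 = 0.5012 mA.

I ≈ 0.501 mA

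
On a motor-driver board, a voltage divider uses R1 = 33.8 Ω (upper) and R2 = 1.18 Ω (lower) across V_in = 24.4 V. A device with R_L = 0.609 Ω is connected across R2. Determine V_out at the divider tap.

The load sits in parallel with R2, giving an effective lower resistance R2' = R2·R_L/(R2+R_L) = 0.4017 Ω.
Voltage divider with the loaded lower leg: V_out = 24.4 × 0.4017/(33.8 + 0.4017) = 24.4 × 0.01174 = 0.2866 V.
(Unloaded it would be 0.823 V; the load pulls it down.)

V_out ≈ 0.287 V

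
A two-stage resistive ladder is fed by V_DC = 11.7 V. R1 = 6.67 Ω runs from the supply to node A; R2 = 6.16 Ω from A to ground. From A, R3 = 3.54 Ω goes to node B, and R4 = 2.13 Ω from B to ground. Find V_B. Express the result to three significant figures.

V_B ≈ 1.35 V

The second stage (R3 + R4 = 5.670 Ω) loads node A in parallel with R2.
Effective lower resistance at A: R2 ‖ 5.670 = 2.952 Ω.
First divider: V_A = V_DC · 2.952/(6.67 + 2.952) = 3.590 V.
V_B = V_A × 0.3757 = 1.349 V.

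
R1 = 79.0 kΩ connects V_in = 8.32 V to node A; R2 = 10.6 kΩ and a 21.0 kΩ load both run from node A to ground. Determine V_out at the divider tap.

V_out ≈ 0.681 V

The load sits in parallel with R2, giving an effective lower resistance R2' = R2·R_L/(R2+R_L) = 7.044 kΩ.
Then V_out = V_in · R2'/(R1 + R2') = 8.32 × 7.044/86.04 = 0.6811 V.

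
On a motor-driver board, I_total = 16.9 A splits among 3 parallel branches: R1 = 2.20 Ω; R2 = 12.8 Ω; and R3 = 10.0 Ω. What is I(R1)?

I ≈ 12.1 A

Conductances: ΣG = 1/2.20 + 1/12.8 + 1/10.0 = 0.6327 (1/Ω).
Current divider: I(R1) = I_total · G_k/ΣG = 16.9 × (0.4545/0.6327) = 16.9 × 0.7185 = 12.14 A.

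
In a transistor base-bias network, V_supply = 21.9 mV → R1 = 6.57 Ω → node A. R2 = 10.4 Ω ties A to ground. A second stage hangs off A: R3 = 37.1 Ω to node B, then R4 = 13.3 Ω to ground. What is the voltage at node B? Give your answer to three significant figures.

The second stage (R3 + R4 = 50.40 Ω) loads node A in parallel with R2.
Effective lower resistance at A: R2 ‖ 50.40 = 8.621 Ω.
First divider: V_A = V_supply · 8.621/(6.57 + 8.621) = 12.43 mV.
V_B = V_A × 0.2639 = 3.280 mV.

V_B ≈ 3.28 mV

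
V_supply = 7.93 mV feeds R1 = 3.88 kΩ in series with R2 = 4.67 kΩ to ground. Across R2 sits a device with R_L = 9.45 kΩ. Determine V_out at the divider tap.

V_out ≈ 3.54 mV

First combine the lower leg with the load: R2 ‖ R_L = 3.125 kΩ.
Voltage divider with the loaded lower leg: V_out = 7.93 × 3.125/(3.88 + 3.125) = 7.93 × 0.4461 = 3.538 mV.
(Unloaded it would be 4.33 mV; the load pulls it down.)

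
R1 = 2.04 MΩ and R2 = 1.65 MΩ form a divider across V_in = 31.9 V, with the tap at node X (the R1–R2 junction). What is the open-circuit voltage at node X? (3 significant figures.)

Open-circuit (no load on X): V_th = V_in · R2/(R1 + R2) = 31.9 × 1.65/(2.040 + 1.65) = 14.26 V.

V_th ≈ 14.3 V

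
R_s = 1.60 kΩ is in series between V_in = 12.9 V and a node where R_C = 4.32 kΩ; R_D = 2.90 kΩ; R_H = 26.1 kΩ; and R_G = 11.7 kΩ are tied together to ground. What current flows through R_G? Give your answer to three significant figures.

Parallel bank: R_p = 1/(1/4.32 + 1/2.90 + 1/26.1 + 1/11.7) = 1.428 kΩ.
V_A by voltage divider: V_A = 12.9 × 1.428/(1.60 + 1.428) = 6.084 V.
I(R_G) = V_A / R_G = 6.084/11.7 = 0.5200 mA.

I ≈ 0.520 mA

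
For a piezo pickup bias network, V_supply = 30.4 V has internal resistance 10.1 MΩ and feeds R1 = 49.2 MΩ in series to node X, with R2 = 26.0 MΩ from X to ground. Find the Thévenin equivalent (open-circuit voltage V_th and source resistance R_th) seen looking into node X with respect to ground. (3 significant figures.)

V_th ≈ 9.27 V, R_th ≈ 18.1 MΩ

R1' = 10.1 + 49.2 = 59.30 MΩ (source resistance + R1).
V_th is the unloaded tap voltage: V_supply · R2/(R1'+R2) = 30.4 × 0.3048 = 9.266 V.
Looking into X with the source shorted: R_th = R1'·R2/(R1'+R2) = 59.30 × 26.0/85.30 = 18.08 MΩ.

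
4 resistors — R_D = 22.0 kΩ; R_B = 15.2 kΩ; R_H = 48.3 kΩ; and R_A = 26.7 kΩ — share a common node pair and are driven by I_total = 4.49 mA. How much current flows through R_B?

Total conductance ΣG = 1/22.0 + 1/15.2 + 1/48.3 + 1/26.7 = 0.1694 (units of 1/kΩ).
By the current-divider rule, I = I_total · G_k/ΣG = 4.49 × 0.3884 = 1.744 mA.

I ≈ 1.74 mA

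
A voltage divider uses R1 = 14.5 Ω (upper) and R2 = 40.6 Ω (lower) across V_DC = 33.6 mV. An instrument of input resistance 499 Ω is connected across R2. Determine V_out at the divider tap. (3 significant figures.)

First combine the lower leg with the load: R2 ‖ R_L = 37.55 Ω.
Then V_out = V_DC · R2'/(R1 + R2') = 33.6 × 37.55/52.05 = 24.24 mV.
(Unloaded it would be 24.8 mV; the load pulls it down.)

V_out ≈ 24.2 mV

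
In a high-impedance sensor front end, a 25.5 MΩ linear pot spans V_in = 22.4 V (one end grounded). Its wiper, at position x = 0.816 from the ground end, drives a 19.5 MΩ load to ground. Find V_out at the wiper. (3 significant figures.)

V_out ≈ 15.3 V

The pot divides into 4.692 MΩ above the wiper and 20.81 MΩ below.
R_L loads the lower segment: effective lower R = 10.07 MΩ.
Loaded-divider output: V_out = 22.4 × 0.6821 = 15.28 V.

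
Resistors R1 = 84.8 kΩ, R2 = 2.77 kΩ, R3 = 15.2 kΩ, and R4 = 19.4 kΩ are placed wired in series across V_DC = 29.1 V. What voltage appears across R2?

ΣR = 84.8 + 2.77 + 15.2 + 19.4 = 122.2 kΩ.
Voltage divider: V = V_DC · (2.770 / 122.2) = 29.1 × 0.02267 = 0.6598 V.

V ≈ 0.660 V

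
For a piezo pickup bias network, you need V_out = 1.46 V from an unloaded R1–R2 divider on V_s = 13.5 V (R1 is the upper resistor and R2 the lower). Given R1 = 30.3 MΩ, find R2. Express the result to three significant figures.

V_out/V_s = R2/(R1+R2) = 0.1081.
R2 = R1 · 0.1081/(1 − 0.1081) = 3.674 MΩ.

R2 ≈ 3.67 MΩ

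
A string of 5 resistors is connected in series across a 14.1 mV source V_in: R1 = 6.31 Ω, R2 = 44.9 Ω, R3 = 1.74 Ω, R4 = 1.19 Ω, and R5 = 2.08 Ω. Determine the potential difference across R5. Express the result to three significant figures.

V ≈ 0.522 mV

ΣR = 6.31 + 44.9 + 1.74 + 1.19 + 2.08 = 56.22 Ω.
V = V_in · R/ΣR = 14.1 × 0.03700 = 0.5217 mV.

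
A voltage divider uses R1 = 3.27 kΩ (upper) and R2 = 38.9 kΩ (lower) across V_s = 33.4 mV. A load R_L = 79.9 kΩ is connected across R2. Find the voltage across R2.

R2 ‖ R_L = (38.9 × 79.9)/(38.9 + 79.9) = 26.16 kΩ.
Then V_out = V_s · R2'/(R1 + R2') = 33.4 × 26.16/29.43 = 29.69 mV.

V_out ≈ 29.7 mV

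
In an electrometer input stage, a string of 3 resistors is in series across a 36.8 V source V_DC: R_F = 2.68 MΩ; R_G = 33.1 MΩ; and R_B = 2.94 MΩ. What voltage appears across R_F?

Series total: ΣR = 2.68 + 33.1 + 2.94 = 38.72 MΩ.
Voltage divider: V = V_DC · (2.680 / 38.72) = 36.8 × 0.06921 = 2.547 V.

V ≈ 2.55 V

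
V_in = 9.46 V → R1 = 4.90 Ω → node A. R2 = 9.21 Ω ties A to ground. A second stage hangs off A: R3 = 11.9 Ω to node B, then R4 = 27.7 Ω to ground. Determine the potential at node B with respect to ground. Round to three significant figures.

Looking into the second stage from A: R3 + R4 = 39.60 Ω appears in parallel with R2.
Effective lower resistance at A: R2 ‖ 39.60 = 7.472 Ω.
V_A = 9.46 × 7.472/(4.90 + 7.472) = 5.713 V.
V_B = V_A × 0.6995 = 3.996 V.

V_B ≈ 4.00 V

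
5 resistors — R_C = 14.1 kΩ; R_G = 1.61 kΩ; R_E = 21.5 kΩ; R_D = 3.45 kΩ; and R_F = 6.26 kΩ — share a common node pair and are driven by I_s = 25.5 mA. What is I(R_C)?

ΣG = 1/14.1 + 1/1.61 + 1/21.5 + 1/3.45 + 1/6.26 = 1.188.
R_C takes the fraction G_k/ΣG = 0.07092/1.188 = 0.05969, so I = 25.5 × 0.05969 = 1.522 mA.

I ≈ 1.52 mA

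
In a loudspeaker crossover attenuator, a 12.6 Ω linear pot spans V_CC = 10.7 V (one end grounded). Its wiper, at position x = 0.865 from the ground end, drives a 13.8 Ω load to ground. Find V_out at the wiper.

V_out ≈ 8.36 V

Split the track: R_lower = x·R_p = 10.90 Ω, R_upper = (1−x)·R_p = 1.701 Ω.
(x·R_p) ‖ R_L = 6.090 Ω.
Then V_out = V_CC · 6.090/(1.701 + 6.090) = 8.364 V.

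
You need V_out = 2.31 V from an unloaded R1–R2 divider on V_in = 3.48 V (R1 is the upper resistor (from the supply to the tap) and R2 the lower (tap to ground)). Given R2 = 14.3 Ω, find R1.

R1 ≈ 7.24 Ω

V_out/V_in = R2/(R1+R2) = 0.6638.
So R1 = R2 · (V_in/V_out − 1) = 14.3 × (3.48/2.31 − 1) = 14.3 × 0.5065 = 7.243 Ω.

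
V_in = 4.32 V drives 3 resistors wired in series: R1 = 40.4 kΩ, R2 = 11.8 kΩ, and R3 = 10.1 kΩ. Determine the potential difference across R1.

Series total: ΣR = 40.4 + 11.8 + 10.1 = 62.30 kΩ.
Voltage divider: V = V_in · (40.40 / 62.30) = 4.32 × 0.6485 = 2.801 V.

V ≈ 2.80 V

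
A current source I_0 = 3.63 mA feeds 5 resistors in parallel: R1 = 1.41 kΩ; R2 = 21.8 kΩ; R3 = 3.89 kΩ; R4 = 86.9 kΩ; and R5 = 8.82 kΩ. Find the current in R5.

Total conductance ΣG = 1/1.41 + 1/21.8 + 1/3.89 + 1/86.9 + 1/8.82 = 1.137 (units of 1/kΩ).
By the current-divider rule, I = I_0 · G_k/ΣG = 3.63 × 0.09971 = 0.3620 mA.

I ≈ 0.362 mA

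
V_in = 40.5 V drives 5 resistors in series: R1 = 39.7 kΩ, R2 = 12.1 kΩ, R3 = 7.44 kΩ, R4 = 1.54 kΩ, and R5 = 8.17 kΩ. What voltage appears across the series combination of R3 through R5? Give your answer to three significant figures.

Total series resistance ΣR = 39.7 + 12.1 + 7.44 + 1.54 + 8.17 = 68.95 kΩ.
R_{R3..R5} = 7.44 + 1.54 + 8.17 = 17.15 kΩ.
Voltage divider: V = V_in · (17.15 / 68.95) = 40.5 × 0.2487 = 10.07 V.

V ≈ 10.1 V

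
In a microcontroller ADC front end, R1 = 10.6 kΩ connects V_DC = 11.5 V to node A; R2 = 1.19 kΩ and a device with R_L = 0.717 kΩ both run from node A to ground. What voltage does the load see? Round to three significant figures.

V_out ≈ 0.466 V

First combine the lower leg with the load: R2 ‖ R_L = 0.4474 kΩ.
Now apply the divider: V_out = 11.5 × 0.04050 = 0.4657 V.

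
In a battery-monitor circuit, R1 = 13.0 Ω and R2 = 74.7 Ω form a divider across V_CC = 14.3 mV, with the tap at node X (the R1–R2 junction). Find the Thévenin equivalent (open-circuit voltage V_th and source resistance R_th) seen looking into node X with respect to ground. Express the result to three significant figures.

V_th ≈ 12.2 mV, R_th ≈ 11.1 Ω

Open-circuit (no load on X): V_th = V_CC · R2/(R1 + R2) = 14.3 × 74.7/(13.00 + 74.7) = 12.18 mV.
Zeroing V_CC shorts the top of R1 to ground, so R_th = R1 ‖ R2 = 11.07 Ω.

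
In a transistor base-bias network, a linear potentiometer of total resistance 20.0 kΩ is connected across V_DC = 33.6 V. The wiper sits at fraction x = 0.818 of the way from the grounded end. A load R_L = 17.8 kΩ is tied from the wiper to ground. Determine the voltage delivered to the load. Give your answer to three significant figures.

The pot divides into 3.640 kΩ above the wiper and 16.36 kΩ below.
Lower segment in parallel with the load: 16.36 ‖ 17.8 = 8.525 kΩ.
Loaded-divider output: V_out = 33.6 × 0.7008 = 23.55 V.

V_out ≈ 23.5 V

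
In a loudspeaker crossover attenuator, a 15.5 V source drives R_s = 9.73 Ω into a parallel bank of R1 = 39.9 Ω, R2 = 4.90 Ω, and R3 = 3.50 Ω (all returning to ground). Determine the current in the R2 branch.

Equivalent of the parallel group: R_p = 1.942 Ω.
Node voltage V_A = V_in · R_p/(R_s + R_p) = 15.5 × 0.1664 = 2.579 V.
I(R2) = V_A / R2 = 2.579/4.90 = 0.5264 A.
(Equivalently: I_total = 1.328 A, then current-divider fraction G_k/ΣG = 0.3964.)

I ≈ 0.526 A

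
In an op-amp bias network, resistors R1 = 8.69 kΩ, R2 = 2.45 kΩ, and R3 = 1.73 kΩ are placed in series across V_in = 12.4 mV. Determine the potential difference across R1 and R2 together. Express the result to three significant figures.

V ≈ 10.7 mV

Total series resistance ΣR = 8.69 + 2.45 + 1.73 = 12.87 kΩ.
R_{R1..R2} = 8.69 + 2.45 = 11.14 kΩ.
Voltage divider: V = V_in · (11.14 / 12.87) = 12.4 × 0.8656 = 10.73 mV.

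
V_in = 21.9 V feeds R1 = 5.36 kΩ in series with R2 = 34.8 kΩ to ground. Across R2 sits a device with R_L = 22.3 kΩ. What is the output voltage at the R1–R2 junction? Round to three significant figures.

V_out ≈ 15.7 V

First combine the lower leg with the load: R2 ‖ R_L = 13.59 kΩ.
Now apply the divider: V_out = 21.9 × 0.7172 = 15.71 V.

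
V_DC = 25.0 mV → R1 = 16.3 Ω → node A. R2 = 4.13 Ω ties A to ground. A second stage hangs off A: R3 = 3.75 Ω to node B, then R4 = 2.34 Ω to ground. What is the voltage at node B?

V_B ≈ 1.26 mV

Looking into the second stage from A: R3 + R4 = 6.090 Ω appears in parallel with R2.
Effective lower resistance at A: R2 ‖ 6.090 = 2.461 Ω.
V_A = 25.0 × 2.461/(16.3 + 2.461) = 3.279 mV.
V_B = V_A × 0.3842 = 1.260 mV.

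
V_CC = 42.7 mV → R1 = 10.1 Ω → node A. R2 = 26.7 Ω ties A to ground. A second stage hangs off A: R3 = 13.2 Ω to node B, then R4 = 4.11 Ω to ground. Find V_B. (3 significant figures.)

V_B ≈ 5.17 mV

Node A sees R2 in parallel with the series input of stage 2, R3 + R4 = 17.31 Ω.
Effective lower resistance at A: R2 ‖ 17.31 = 10.50 Ω.
So V_A = 42.7 × 0.5097 = 21.77 mV.
Stage 2 is unloaded, so V_B = V_A · R4/(R3+R4) = 21.77 × 4.11/17.31 = 5.168 mV.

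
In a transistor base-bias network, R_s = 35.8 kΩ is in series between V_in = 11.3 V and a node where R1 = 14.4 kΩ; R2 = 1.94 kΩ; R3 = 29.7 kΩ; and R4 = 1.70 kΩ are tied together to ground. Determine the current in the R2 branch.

I ≈ 0.132 mA

Combine the parallel branches: R_p = (1/14.4 + 1/1.94 + 1/29.7 + 1/1.70)⁻¹ = 0.8286 kΩ.
V_A by voltage divider: V_A = 11.3 × 0.8286/(35.8 + 0.8286) = 0.2556 V.
I(R2) = V_A / R2 = 0.2556/1.94 = 0.1318 mA.
(Equivalently: I_total = 0.3085 mA, then current-divider fraction G_k/ΣG = 0.4271.)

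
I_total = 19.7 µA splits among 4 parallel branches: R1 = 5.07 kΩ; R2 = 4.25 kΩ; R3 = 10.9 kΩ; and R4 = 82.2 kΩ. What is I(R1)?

I ≈ 7.24 µA

Total conductance ΣG = 1/5.07 + 1/4.25 + 1/10.9 + 1/82.2 = 0.5364 (units of 1/kΩ).
R1 takes the fraction G_k/ΣG = 0.1972/0.5364 = 0.3677, so I = 19.7 × 0.3677 = 7.243 µA.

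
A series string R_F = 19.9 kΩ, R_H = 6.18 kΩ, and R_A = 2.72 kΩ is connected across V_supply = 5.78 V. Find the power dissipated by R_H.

P ≈ 0.249 mW

Series current I = V_supply/ΣR = 5.78/28.80 = 0.2007 mA.
P = I²R = 0.04028 × 6.18 = 0.2489 mW.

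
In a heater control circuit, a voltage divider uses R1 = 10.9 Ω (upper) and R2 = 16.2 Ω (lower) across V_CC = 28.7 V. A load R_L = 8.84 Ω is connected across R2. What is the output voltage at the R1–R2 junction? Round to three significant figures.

V_out ≈ 9.88 V

R2 ‖ R_L = (16.2 × 8.84)/(16.2 + 8.84) = 5.719 Ω.
Then V_out = V_CC · R2'/(R1 + R2') = 28.7 × 5.719/16.62 = 9.877 V.
(Unloaded it would be 17.2 V; the load pulls it down.)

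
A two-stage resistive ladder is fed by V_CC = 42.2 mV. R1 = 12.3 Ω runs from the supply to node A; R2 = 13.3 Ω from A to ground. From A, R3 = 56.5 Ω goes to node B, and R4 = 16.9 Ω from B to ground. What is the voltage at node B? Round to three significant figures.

Looking into the second stage from A: R3 + R4 = 73.40 Ω appears in parallel with R2.
R2 ‖ (R3+R4) = 11.26 Ω.
V_A = 42.2 × 11.26/(12.3 + 11.26) = 20.17 mV.
Stage 2 is unloaded, so V_B = V_A · R4/(R3+R4) = 20.17 × 16.9/73.40 = 4.644 mV.

V_B ≈ 4.64 mV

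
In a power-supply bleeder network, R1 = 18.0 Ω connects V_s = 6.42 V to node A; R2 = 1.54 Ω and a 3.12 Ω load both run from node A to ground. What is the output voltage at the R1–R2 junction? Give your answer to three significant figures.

V_out ≈ 0.348 V

First combine the lower leg with the load: R2 ‖ R_L = 1.031 Ω.
Now apply the divider: V_out = 6.42 × 0.05418 = 0.3478 V.
(Unloaded it would be 0.506 V; the load pulls it down.)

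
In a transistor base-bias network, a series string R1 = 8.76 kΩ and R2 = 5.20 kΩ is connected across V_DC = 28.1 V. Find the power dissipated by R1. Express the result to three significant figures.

ΣR = 13.96 kΩ → I = 28.1/13.96 = 2.013 mA.
P(R1) = I²·R1 = (2.013)² × 8.76 = 35.49 mW.

P ≈ 35.5 mW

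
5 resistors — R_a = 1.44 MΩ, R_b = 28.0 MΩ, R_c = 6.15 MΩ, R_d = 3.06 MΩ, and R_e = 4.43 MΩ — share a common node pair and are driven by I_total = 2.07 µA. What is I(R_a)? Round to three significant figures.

Total conductance ΣG = 1/1.44 + 1/28.0 + 1/6.15 + 1/3.06 + 1/4.43 = 1.445 (units of 1/MΩ).
Current divider: I(R_a) = I_total · G_k/ΣG = 2.07 × (0.6944/1.445) = 2.07 × 0.4805 = 0.9946 µA.

I ≈ 0.995 µA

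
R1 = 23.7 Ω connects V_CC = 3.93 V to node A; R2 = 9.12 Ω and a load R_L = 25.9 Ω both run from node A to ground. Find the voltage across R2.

R2 ‖ R_L = (9.12 × 25.9)/(9.12 + 25.9) = 6.745 Ω.
Then V_out = V_CC · R2'/(R1 + R2') = 3.93 × 6.745/30.44 = 0.8707 V.

V_out ≈ 0.871 V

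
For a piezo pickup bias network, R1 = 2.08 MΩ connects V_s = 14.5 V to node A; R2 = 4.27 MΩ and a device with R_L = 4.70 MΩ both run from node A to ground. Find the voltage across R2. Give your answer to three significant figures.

V_out ≈ 7.51 V

First combine the lower leg with the load: R2 ‖ R_L = 2.237 MΩ.
Voltage divider with the loaded lower leg: V_out = 14.5 × 2.237/(2.08 + 2.237) = 14.5 × 0.5182 = 7.514 V.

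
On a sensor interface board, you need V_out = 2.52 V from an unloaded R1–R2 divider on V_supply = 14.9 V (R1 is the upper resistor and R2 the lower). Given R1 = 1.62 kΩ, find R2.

The divider ratio is R2/(R1+R2) = 2.52/14.9 = 0.1691.
R2 = R1 · 0.1691/(1 − 0.1691) = 0.3298 kΩ.

R2 ≈ 0.330 kΩ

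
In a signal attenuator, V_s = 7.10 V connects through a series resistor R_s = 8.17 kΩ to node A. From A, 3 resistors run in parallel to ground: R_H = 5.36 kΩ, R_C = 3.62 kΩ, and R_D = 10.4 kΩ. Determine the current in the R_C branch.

Equivalent of the parallel group: R_p = 1.789 kΩ.
Node voltage V_A = V_s · R_p/(R_s + R_p) = 7.10 × 0.1796 = 1.275 V.
Branch current I = V_A/R_C = 1.275/3.62 = 0.3523 mA.
(Equivalently: I_total = 0.7129 mA, then current-divider fraction G_k/ΣG = 0.4942.)

I ≈ 0.352 mA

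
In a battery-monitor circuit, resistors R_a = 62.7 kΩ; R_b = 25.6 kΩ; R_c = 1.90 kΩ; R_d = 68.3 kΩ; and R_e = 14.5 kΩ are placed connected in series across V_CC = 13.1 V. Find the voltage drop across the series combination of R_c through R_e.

Total series resistance ΣR = 62.7 + 25.6 + 1.90 + 68.3 + 14.5 = 173.0 kΩ.
R_{R_c..R_e} = 1.90 + 68.3 + 14.5 = 84.70 kΩ.
Voltage divider: V = V_CC · (84.70 / 173.0) = 13.1 × 0.4896 = 6.414 V.

V ≈ 6.41 V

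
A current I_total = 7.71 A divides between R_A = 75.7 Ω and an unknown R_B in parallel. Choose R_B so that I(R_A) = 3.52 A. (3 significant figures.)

The fraction through R_A equals R_B/(R_A+R_B).
With f = 0.4565, R_B = R_A · f/(1−f) = 75.7 × 0.8401 = 63.60 Ω.

R_B ≈ 63.6 Ω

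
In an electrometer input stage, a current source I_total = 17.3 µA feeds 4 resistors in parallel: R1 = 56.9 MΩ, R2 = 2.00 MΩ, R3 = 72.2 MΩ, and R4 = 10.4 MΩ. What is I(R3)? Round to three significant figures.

Total conductance ΣG = 1/56.9 + 1/2.00 + 1/72.2 + 1/10.4 = 0.6276 (units of 1/MΩ).
R3 takes the fraction G_k/ΣG = 0.01385/0.6276 = 0.02207, so I = 17.3 × 0.02207 = 0.3818 µA.

I ≈ 0.382 µA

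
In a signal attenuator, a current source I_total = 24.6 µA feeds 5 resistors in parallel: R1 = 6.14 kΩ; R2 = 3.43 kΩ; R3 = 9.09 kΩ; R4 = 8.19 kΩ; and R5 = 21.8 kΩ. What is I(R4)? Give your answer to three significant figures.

I ≈ 4.10 µA

Conductances: ΣG = 1/6.14 + 1/3.43 + 1/9.09 + 1/8.19 + 1/21.8 = 0.7324 (1/kΩ).
R4 takes the fraction G_k/ΣG = 0.1221/0.7324 = 0.1667, so I = 24.6 × 0.1667 = 4.101 µA.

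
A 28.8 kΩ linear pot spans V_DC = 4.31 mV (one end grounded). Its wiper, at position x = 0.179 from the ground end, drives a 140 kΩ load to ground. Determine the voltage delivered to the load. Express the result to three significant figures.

The pot divides into 23.64 kΩ above the wiper and 5.155 kΩ below.
R_L loads the lower segment: effective lower R = 4.972 kΩ.
Loaded-divider output: V_out = 4.31 × 0.1737 = 0.7489 mV.

V_out ≈ 0.749 mV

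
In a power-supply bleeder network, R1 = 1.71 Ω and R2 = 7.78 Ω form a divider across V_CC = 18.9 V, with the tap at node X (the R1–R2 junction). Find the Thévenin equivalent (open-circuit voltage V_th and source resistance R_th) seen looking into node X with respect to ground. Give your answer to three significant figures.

V_th ≈ 15.5 V, R_th ≈ 1.40 Ω

V_th is the unloaded tap voltage: V_CC · R2/(R1+R2) = 18.9 × 0.8198 = 15.49 V.
Looking into X with the source shorted: R_th = R1·R2/(R1+R2) = 1.710 × 7.78/9.490 = 1.402 Ω.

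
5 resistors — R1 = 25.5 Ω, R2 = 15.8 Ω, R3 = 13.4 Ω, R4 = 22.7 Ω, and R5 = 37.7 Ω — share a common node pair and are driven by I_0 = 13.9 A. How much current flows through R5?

Total conductance ΣG = 1/25.5 + 1/15.8 + 1/13.4 + 1/22.7 + 1/37.7 = 0.2477 (units of 1/Ω).
R5 takes the fraction G_k/ΣG = 0.02653/0.2477 = 0.1071, so I = 13.9 × 0.1071 = 1.488 A.

I ≈ 1.49 A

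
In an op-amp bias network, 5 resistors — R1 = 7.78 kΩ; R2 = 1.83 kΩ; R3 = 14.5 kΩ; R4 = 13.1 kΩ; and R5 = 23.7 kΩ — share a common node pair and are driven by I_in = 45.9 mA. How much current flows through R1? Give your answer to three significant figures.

I ≈ 6.84 mA

Total conductance ΣG = 1/7.78 + 1/1.83 + 1/14.5 + 1/13.1 + 1/23.7 = 0.8625 (units of 1/kΩ).
By the current-divider rule, I = I_in · G_k/ΣG = 45.9 × 0.1490 = 6.840 mA.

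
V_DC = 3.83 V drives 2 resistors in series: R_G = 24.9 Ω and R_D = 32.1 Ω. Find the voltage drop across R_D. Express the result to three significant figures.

Total series resistance ΣR = 24.9 + 32.1 = 57.00 Ω.
By the voltage-divider rule, V = 3.83 × 32.10/57.00 = 2.157 V.

V ≈ 2.16 V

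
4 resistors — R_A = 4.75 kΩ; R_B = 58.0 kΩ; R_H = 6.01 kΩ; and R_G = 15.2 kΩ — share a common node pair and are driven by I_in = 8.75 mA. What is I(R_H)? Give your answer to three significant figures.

Total conductance ΣG = 1/4.75 + 1/58.0 + 1/6.01 + 1/15.2 = 0.4599 (units of 1/kΩ).
Current divider: I(R_H) = I_in · G_k/ΣG = 8.75 × (0.1664/0.4599) = 8.75 × 0.3618 = 3.165 mA.

I ≈ 3.17 mA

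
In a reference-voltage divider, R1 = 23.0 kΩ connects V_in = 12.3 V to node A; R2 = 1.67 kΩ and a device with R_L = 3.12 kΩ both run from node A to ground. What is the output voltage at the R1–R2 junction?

V_out ≈ 0.555 V

R2 ‖ R_L = (1.67 × 3.12)/(1.67 + 3.12) = 1.088 kΩ.
Then V_out = V_in · R2'/(R1 + R2') = 12.3 × 1.088/24.09 = 0.5554 V.
(Unloaded it would be 0.833 V; the load pulls it down.)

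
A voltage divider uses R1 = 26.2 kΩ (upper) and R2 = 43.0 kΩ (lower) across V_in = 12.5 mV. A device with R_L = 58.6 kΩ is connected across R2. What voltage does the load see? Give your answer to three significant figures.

The load sits in parallel with R2, giving an effective lower resistance R2' = R2·R_L/(R2+R_L) = 24.80 kΩ.
Voltage divider with the loaded lower leg: V_out = 12.5 × 24.80/(26.2 + 24.80) = 12.5 × 0.4863 = 6.079 mV.

V_out ≈ 6.08 mV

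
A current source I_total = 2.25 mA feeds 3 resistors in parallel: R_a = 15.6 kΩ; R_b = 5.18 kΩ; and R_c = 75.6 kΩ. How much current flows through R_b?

Total conductance ΣG = 1/15.6 + 1/5.18 + 1/75.6 = 0.2704 (units of 1/kΩ).
By the current-divider rule, I = I_total · G_k/ΣG = 2.25 × 0.7140 = 1.606 mA.

I ≈ 1.61 mA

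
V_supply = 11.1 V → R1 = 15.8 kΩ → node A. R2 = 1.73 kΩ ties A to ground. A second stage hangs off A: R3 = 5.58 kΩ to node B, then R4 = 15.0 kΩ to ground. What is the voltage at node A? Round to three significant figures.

V_A ≈ 1.02 V

Node A sees R2 in parallel with the series input of stage 2, R3 + R4 = 20.58 kΩ.
R2 ‖ (R3+R4) = 1.596 kΩ.
So V_A = 11.1 × 0.09174 = 1.018 V.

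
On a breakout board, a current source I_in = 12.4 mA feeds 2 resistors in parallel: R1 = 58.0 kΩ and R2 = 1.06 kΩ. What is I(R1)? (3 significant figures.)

I ≈ 0.223 mA

Two-branch current divider: I_k = I_in · R_other/(R_1 + R_2).
I(R1) = 12.4 × 1.06/(58.0 + 1.06) = 12.4 × 0.01795 = 0.2226 mA.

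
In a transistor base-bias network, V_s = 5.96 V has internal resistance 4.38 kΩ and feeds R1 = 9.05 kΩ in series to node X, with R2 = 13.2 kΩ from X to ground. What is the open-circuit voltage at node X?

R1' = 4.38 + 9.05 = 13.43 kΩ (source resistance + R1).
Open-circuit (no load on X): V_th = V_s · R2/(R1' + R2) = 5.96 × 13.2/(13.43 + 13.2) = 2.954 V.

V_th ≈ 2.95 V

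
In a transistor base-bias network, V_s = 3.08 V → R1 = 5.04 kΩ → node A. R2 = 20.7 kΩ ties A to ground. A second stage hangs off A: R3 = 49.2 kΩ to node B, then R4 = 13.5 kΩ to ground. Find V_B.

The second stage (R3 + R4 = 62.70 kΩ) loads node A in parallel with R2.
Effective lower resistance at A: R2 ‖ 62.70 = 15.56 kΩ.
So V_A = 3.08 × 0.7554 = 2.327 V.
V_B = V_A × 0.2153 = 0.5009 V.

V_B ≈ 0.501 V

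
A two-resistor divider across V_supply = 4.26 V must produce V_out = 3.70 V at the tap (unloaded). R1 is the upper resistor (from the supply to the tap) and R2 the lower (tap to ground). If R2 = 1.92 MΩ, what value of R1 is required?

R1 ≈ 0.291 MΩ

The divider ratio is R2/(R1+R2) = 3.70/4.26 = 0.8685.
R1 = R2·(1/k − 1) = 1.92 × 0.1514 = 0.2906 MΩ.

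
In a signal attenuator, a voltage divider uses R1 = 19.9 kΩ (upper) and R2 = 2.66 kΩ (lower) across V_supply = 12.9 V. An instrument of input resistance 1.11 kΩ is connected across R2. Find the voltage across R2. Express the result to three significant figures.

V_out ≈ 0.488 V

First combine the lower leg with the load: R2 ‖ R_L = 0.7832 kΩ.
Now apply the divider: V_out = 12.9 × 0.03787 = 0.4885 V.
(Unloaded it would be 1.52 V; the load pulls it down.)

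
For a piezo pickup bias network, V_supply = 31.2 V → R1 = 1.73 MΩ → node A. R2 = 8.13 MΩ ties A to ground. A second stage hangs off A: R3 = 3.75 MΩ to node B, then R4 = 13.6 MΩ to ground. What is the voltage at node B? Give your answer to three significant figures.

V_B ≈ 18.6 V

Looking into the second stage from A: R3 + R4 = 17.35 MΩ appears in parallel with R2.
Effective lower resistance at A: R2 ‖ 17.35 = 5.536 MΩ.
V_A = 31.2 × 5.536/(1.73 + 5.536) = 23.77 V.
V_B = V_A × 0.7839 = 18.63 V.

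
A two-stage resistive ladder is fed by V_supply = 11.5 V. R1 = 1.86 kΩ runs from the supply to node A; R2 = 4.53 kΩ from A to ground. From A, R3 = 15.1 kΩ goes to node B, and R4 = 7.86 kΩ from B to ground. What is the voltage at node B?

V_B ≈ 2.64 V

Node A sees R2 in parallel with the series input of stage 2, R3 + R4 = 22.96 kΩ.
Effective lower resistance at A: R2 ‖ 22.96 = 3.784 kΩ.
So V_A = 11.5 × 0.6704 = 7.710 V.
V_B = V_A × 0.3423 = 2.639 V.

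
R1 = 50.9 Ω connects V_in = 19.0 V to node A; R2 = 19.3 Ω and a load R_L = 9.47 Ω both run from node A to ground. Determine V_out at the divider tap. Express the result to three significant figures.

First combine the lower leg with the load: R2 ‖ R_L = 6.353 Ω.
Voltage divider with the loaded lower leg: V_out = 19.0 × 6.353/(50.9 + 6.353) = 19.0 × 0.1110 = 2.108 V.

V_out ≈ 2.11 V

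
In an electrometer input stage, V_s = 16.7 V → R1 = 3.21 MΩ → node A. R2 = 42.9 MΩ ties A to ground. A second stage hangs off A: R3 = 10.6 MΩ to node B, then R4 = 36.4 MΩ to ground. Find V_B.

Node A sees R2 in parallel with the series input of stage 2, R3 + R4 = 47.00 MΩ.
R2 ‖ (R3+R4) = 22.43 MΩ.
V_A = 16.7 × 22.43/(3.21 + 22.43) = 14.61 V.
V_B = V_A × 0.7745 = 11.31 V.

V_B ≈ 11.3 V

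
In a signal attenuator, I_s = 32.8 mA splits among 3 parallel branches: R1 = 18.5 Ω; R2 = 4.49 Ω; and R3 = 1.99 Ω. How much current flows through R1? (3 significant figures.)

ΣG = 1/18.5 + 1/4.49 + 1/1.99 = 0.7793.
R1 takes the fraction G_k/ΣG = 0.05405/0.7793 = 0.06936, so I = 32.8 × 0.06936 = 2.275 mA.

I ≈ 2.28 mA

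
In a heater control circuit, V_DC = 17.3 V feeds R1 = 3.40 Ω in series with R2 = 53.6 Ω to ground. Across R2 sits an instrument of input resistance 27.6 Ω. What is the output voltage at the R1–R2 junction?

First combine the lower leg with the load: R2 ‖ R_L = 18.22 Ω.
Then V_out = V_DC · R2'/(R1 + R2') = 17.3 × 18.22/21.62 = 14.58 V.

V_out ≈ 14.6 V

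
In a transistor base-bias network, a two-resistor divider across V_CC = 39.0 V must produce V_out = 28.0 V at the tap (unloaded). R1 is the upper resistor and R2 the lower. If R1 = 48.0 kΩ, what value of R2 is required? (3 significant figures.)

Required fraction k = V_out/V_CC = 0.7179.
So R2 = R1 · V_out/(V_CC − V_out) = 48.0 × 28.0/(39.0 − 28.0) = 48.0 × 2.545 = 122.2 kΩ.

R2 ≈ 122 kΩ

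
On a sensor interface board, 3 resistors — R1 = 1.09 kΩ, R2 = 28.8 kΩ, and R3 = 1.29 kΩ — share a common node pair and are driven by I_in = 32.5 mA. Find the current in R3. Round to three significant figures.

I ≈ 14.6 mA

ΣG = 1/1.09 + 1/28.8 + 1/1.29 = 1.727.
Current divider: I(R3) = I_in · G_k/ΣG = 32.5 × (0.7752/1.727) = 32.5 × 0.4488 = 14.59 mA.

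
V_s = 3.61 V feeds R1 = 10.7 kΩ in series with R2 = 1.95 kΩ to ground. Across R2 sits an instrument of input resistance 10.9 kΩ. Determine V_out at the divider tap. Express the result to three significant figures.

V_out ≈ 0.483 V

First combine the lower leg with the load: R2 ‖ R_L = 1.654 kΩ.
Now apply the divider: V_out = 3.61 × 0.1339 = 0.4833 V.
(Unloaded it would be 0.556 V; the load pulls it down.)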